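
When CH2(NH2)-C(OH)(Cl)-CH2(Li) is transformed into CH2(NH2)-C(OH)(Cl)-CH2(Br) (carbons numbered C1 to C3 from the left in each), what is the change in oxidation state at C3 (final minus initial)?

Before: C3 has 1 bond to C, 2 bonds to H, 1 bond to Li → oxidation state -3.
After: C3 has 1 bond to C, 2 bonds to H, 1 bond to Br → oxidation state -1.
Δ = -1 − (-3) = +2, so this is an oxidation at C3.

+2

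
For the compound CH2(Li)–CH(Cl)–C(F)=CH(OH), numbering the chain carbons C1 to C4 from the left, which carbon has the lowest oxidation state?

C1

Tallying each carbon's bonds:
C1: 1C, 2H, 1Li → 0 − 2 − 1 = -3
C2: 2C, 1H, 1Cl → 0 − 1 + 1 = 0
C3: 3C, 1F → 0 + 1 = +1
C4: 2C, 1H, 1O → 0 − 1 + 1 = 0
The most reduced carbon is C1 at -3.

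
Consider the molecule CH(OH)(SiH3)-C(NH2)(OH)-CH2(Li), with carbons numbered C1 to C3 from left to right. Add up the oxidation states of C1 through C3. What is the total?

Each bond to a more electronegative atom (O, N, halogen) counts +1, each bond to a less electronegative atom (H, metal, B, Si) counts −1, and each C–C bond counts 0. Tallying each carbon:
C1: 1C, 1H, 1O, 1Si → 0 − 1 + 1 − 1 = -1
C2: 2C, 1O, 1N → 0 + 1 + 1 = +2
C3: 1C, 2H, 1Li → 0 − 2 − 1 = -3
Sum = -1 + 2 − 3 = -2.

-2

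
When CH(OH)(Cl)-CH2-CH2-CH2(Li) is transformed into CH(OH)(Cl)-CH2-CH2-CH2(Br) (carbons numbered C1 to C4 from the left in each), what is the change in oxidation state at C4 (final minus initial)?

+2

Before: C4 has 1 bond to C, 2 bonds to H, 1 bond to Li → oxidation state -3.
After: C4 has 1 bond to C, 2 bonds to H, 1 bond to Br → oxidation state -1.
Δ = -1 − (-3) = +2, so this is an oxidation at C4.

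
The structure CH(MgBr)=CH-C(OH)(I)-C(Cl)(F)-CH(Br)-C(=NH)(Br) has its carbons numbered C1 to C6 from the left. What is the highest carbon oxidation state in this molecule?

Tallying each carbon's bonds:
C1: 2C, 1H, 1Mg → 0 − 1 − 1 = -2
C2: 3C, 1H → 0 − 1 = -1
C3: 2C, 1O, 1I → 0 + 1 + 1 = +2
C4: 2C, 1F, 1Cl → 0 + 1 + 1 = +2
C5: 2C, 1H, 1Br → 0 − 1 + 1 = 0
C6: 1C, 2N, 1Br → 0 + 2 + 1 = +3
The highest value is +3.

+3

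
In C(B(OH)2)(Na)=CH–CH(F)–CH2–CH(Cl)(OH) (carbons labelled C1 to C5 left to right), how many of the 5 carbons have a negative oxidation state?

Each bond to a more electronegative atom (O, N, halogen) counts +1, each bond to a less electronegative atom (H, metal, B, Si) counts −1, and each C–C bond counts 0. Tallying each carbon:
C1: 2C, 1Na, 1B → 0 − 1 − 1 = -2
C2: 3C, 1H → 0 − 1 = -1
C3: 2C, 1H, 1F → 0 − 1 + 1 = 0
C4: 2C, 2H → 0 − 2 = -2
C5: 1C, 1H, 1O, 1Cl → 0 − 1 + 1 + 1 = +1
3 carbons (C1, C2, C4) meet the condition.

3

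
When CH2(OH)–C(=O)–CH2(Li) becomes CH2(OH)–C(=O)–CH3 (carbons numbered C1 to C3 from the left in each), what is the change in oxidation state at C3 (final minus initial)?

0

Before: C3 has 1 bond to C, 2 bonds to H, 1 bond to Li → oxidation state -3.
After: C3 has 1 bond to C, 3 bonds to H → oxidation state -3.
Δ = -3 − (-3) = 0, so no net redox change at C3.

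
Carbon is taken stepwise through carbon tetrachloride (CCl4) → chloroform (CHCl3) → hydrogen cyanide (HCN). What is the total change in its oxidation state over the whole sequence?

-2

Carbon oxidation states along the series — carbon tetrachloride: +4, chloroform: +2, hydrogen cyanide: +2.
Net change = +2 − (+4) = -2.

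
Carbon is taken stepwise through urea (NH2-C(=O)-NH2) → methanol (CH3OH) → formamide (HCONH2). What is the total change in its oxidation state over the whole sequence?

-2

Carbon oxidation states along the series — urea: +4, methanol: -2, formamide: +2.
Net change = +2 − (+4) = -2.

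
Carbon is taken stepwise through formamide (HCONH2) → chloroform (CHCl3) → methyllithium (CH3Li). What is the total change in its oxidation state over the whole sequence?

Carbon oxidation states along the series — formamide: +2, chloroform: +2, methyllithium: -4.
Net change = -4 − (+2) = -6.

-6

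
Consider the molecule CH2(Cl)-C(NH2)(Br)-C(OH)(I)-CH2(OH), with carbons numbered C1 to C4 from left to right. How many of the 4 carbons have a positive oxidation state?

Tallying each carbon's bonds:
C1: 1C, 2H, 1Cl → 0 − 2 + 1 = -1
C2: 2C, 1N, 1Br → 0 + 1 + 1 = +2
C3: 2C, 1O, 1I → 0 + 1 + 1 = +2
C4: 1C, 2H, 1O → 0 − 2 + 1 = -1
2 carbons (C2, C3) meet the condition.

2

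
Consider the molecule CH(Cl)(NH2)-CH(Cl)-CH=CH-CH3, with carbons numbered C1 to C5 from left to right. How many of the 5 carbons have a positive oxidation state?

Tallying each carbon's bonds:
C1: 1C, 1H, 1N, 1Cl → 0 − 1 + 1 + 1 = +1
C2: 2C, 1H, 1Cl → 0 − 1 + 1 = 0
C3: 3C, 1H → 0 − 1 = -1
C4: 3C, 1H → 0 − 1 = -1
C5: 1C, 3H → 0 − 3 = -3
1 carbon (C1) meets the condition.

1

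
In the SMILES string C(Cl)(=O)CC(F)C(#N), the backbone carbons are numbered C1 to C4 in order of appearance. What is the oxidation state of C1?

Bonds to more-electronegative neighbours contribute +1 each, bonds to H or metals contribute −1 each, and C–C bonds contribute 0.
C1 has one bond to C (0), one bond to Cl (+1), a double bond to O (2×+1 = +2).
Oxidation state = 0 + 1 + 2 = +3.

+3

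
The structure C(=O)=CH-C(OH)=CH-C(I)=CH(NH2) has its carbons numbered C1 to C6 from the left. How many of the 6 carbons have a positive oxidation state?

Tallying each carbon's bonds:
C1: 2C, 2O → 0 + 2 = +2
C2: 3C, 1H → 0 − 1 = -1
C3: 3C, 1O → 0 + 1 = +1
C4: 3C, 1H → 0 − 1 = -1
C5: 3C, 1I → 0 + 1 = +1
C6: 2C, 1H, 1N → 0 − 1 + 1 = 0
3 carbons (C1, C3, C5) meet the condition.

3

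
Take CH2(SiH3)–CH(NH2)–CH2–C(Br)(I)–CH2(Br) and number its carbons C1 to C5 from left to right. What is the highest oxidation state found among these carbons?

+2

Bonds to more-electronegative neighbours contribute +1 each, bonds to H or metals contribute −1 each, and C–C bonds contribute 0. Tallying each carbon:
C1: 1C, 2H, 1Si → 0 − 2 − 1 = -3
C2: 2C, 1H, 1N → 0 − 1 + 1 = 0
C3: 2C, 2H → 0 − 2 = -2
C4: 2C, 1Br, 1I → 0 + 1 + 1 = +2
C5: 1C, 2H, 1Br → 0 − 2 + 1 = -1
The highest value is +2.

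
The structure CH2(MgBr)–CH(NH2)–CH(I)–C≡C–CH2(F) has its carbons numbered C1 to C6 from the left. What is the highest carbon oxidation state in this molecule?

Bonds to more-electronegative neighbours contribute +1 each, bonds to H or metals contribute −1 each, and C–C bonds contribute 0. Tallying each carbon:
C1: 1C, 2H, 1Mg → 0 − 2 − 1 = -3
C2: 2C, 1H, 1N → 0 − 1 + 1 = 0
C3: 2C, 1H, 1I → 0 − 1 + 1 = 0
C4: 4C → 0 = 0
C5: 4C → 0 = 0
C6: 1C, 2H, 1F → 0 − 2 + 1 = -1
The highest value is 0.

0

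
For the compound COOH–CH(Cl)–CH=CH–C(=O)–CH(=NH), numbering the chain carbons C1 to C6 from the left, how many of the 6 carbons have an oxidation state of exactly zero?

1

Each bond to a more electronegative atom (O, N, halogen) counts +1, each bond to a less electronegative atom (H, metal, B, Si) counts −1, and each C–C bond counts 0. Tallying each carbon:
C1: 1C, 3O → 0 + 3 = +3
C2: 2C, 1H, 1Cl → 0 − 1 + 1 = 0
C3: 3C, 1H → 0 − 1 = -1
C4: 3C, 1H → 0 − 1 = -1
C5: 2C, 2O → 0 + 2 = +2
C6: 1C, 1H, 2N → 0 − 1 + 2 = +1
1 carbon (C2) meets the condition.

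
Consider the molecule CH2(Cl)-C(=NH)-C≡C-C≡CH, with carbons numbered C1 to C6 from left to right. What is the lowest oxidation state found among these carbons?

Tallying each carbon's bonds:
C1: 1C, 2H, 1Cl → 0 − 2 + 1 = -1
C2: 2C, 2N → 0 + 2 = +2
C3: 4C → 0 = 0
C4: 4C → 0 = 0
C5: 4C → 0 = 0
C6: 3C, 1H → 0 − 1 = -1
The lowest value is -1.

-1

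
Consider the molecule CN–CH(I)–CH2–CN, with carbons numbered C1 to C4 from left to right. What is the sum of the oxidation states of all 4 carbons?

+4

Count +1 for every bond to an atom more electronegative than carbon and −1 for every bond to one less electronegative; C–C bonds are 0. Tallying each carbon:
C1: 1C, 3N → 0 + 3 = +3
C2: 2C, 1H, 1I → 0 − 1 + 1 = 0
C3: 2C, 2H → 0 − 2 = -2
C4: 1C, 3N → 0 + 3 = +3
Sum = +3 + 0 − 2 + 3 = +4.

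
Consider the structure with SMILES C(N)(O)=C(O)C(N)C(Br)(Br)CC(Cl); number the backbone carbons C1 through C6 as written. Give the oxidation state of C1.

C1 has a double bond to C (2×0 = 0), one bond to N (+1), one bond to O (+1).
Oxidation state = 0 + 1 + 1 = +2.

+2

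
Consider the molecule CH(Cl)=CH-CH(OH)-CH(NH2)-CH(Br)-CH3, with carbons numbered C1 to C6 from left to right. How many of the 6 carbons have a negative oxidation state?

2

Tallying each carbon's bonds:
C1: 2C, 1H, 1Cl → 0 − 1 + 1 = 0
C2: 3C, 1H → 0 − 1 = -1
C3: 2C, 1H, 1O → 0 − 1 + 1 = 0
C4: 2C, 1H, 1N → 0 − 1 + 1 = 0
C5: 2C, 1H, 1Br → 0 − 1 + 1 = 0
C6: 1C, 3H → 0 − 3 = -3
2 carbons (C2, C6) meet the condition.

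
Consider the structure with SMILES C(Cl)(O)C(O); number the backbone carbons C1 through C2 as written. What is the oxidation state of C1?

+1

C1 has one bond to C (0), one bond to H (-1), one bond to Cl (+1), one bond to O (+1).
Oxidation state = 0 − 1 + 1 + 1 = +1.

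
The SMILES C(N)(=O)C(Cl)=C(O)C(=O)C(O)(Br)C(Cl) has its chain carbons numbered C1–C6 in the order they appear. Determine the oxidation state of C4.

C4 has one bond to C (0), one bond to C (0), a double bond to O (2×+1 = +2).
Oxidation state = 0 + 0 + 2 = +2.

+2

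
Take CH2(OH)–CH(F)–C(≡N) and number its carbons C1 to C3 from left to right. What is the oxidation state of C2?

Bonds to more-electronegative neighbours contribute +1 each, bonds to H or metals contribute −1 each, and C–C bonds contribute 0.
C2 has one bond to C (0), one bond to C (0), one bond to H (-1), one bond to F (+1).
Oxidation state = 0 + 0 − 1 + 1 = 0.

0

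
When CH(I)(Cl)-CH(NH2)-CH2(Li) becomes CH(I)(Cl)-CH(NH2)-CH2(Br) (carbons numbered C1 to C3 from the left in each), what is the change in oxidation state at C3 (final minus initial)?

Before: C3 has 1 bond to C, 2 bonds to H, 1 bond to Li → oxidation state -3.
After: C3 has 1 bond to C, 2 bonds to H, 1 bond to Br → oxidation state -1.
Δ = -1 − (-3) = +2, so this is an oxidation at C3.

+2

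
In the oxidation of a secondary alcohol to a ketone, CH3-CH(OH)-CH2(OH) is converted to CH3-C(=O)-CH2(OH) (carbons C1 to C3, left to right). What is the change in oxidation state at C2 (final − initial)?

+2

Before: C2 has 2 bonds to C, 1 bond to H, 1 bond to O → oxidation state 0.
After: C2 has 2 bonds to C, 2 bonds to O → oxidation state +2.
Δ = +2 − (0) = +2, so this is an oxidation at C2.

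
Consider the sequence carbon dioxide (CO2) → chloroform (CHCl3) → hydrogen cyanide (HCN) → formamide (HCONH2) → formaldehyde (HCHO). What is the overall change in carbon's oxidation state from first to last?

-4

Carbon oxidation states along the series — carbon dioxide: +4, chloroform: +2, hydrogen cyanide: +2, formamide: +2, formaldehyde: 0.
Net change = 0 − (+4) = -4.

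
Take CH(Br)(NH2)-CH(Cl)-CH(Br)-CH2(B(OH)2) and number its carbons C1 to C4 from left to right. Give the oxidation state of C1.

C1 has one bond to C (0), one bond to Br (+1), one bond to H (-1), one bond to N (+1).
Oxidation state = 0 + 1 − 1 + 1 = +1.

+1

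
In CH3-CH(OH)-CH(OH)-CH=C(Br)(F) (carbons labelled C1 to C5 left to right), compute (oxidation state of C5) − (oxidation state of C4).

C5: 2C, 1F, 1Br → 0 + 1 + 1 = +2
C4: 3C, 1H → 0 − 1 = -1
Difference: +2 − (-1) = +3.

+3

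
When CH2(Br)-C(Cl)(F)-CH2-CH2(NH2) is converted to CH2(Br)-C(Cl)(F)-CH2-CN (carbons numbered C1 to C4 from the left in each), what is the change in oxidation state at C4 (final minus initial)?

+4

Before: C4 has 1 bond to C, 2 bonds to H, 1 bond to N → oxidation state -1.
After: C4 has 1 bond to C, 3 bonds to N → oxidation state +3.
Δ = +3 − (-1) = +4, so this is an oxidation at C4.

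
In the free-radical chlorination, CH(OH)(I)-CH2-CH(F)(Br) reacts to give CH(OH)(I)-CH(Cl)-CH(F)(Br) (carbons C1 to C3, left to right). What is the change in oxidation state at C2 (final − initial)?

Before: C2 has 2 bonds to C, 2 bonds to H → oxidation state -2.
After: C2 has 2 bonds to C, 1 bond to H, 1 bond to Cl → oxidation state 0.
Δ = 0 − (-2) = +2, so this is an oxidation at C2.

+2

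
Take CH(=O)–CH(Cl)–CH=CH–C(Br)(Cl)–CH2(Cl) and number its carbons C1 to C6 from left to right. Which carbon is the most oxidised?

Count +1 for every bond to an atom more electronegative than carbon and −1 for every bond to one less electronegative; C–C bonds are 0. Tallying each carbon:
C1: 1C, 1H, 2O → 0 − 1 + 2 = +1
C2: 2C, 1H, 1Cl → 0 − 1 + 1 = 0
C3: 3C, 1H → 0 − 1 = -1
C4: 3C, 1H → 0 − 1 = -1
C5: 2C, 1Cl, 1Br → 0 + 1 + 1 = +2
C6: 1C, 2H, 1Cl → 0 − 2 + 1 = -1
The most oxidised carbon is C5 at +2.

C5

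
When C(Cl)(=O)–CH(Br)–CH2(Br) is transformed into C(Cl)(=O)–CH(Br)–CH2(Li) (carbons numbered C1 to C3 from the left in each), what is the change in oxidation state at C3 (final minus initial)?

-2

Before: C3 has 1 bond to C, 2 bonds to H, 1 bond to Br → oxidation state -1.
After: C3 has 1 bond to C, 2 bonds to H, 1 bond to Li → oxidation state -3.
Δ = -3 − (-1) = -2, so this is a reduction at C3.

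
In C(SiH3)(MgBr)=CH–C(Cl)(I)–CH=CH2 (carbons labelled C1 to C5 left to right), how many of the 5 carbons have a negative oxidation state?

Tallying each carbon's bonds:
C1: 2C, 1Mg, 1Si → 0 − 1 − 1 = -2
C2: 3C, 1H → 0 − 1 = -1
C3: 2C, 1Cl, 1I → 0 + 1 + 1 = +2
C4: 3C, 1H → 0 − 1 = -1
C5: 2C, 2H → 0 − 2 = -2
4 carbons (C1, C2, C4, C5) meet the condition.

4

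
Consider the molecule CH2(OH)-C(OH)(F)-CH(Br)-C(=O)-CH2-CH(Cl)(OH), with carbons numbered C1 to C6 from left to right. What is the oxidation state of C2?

+2

C2 has one bond to C (0), one bond to C (0), one bond to O (+1), one bond to F (+1).
Oxidation state = 0 + 0 + 1 + 1 = +2.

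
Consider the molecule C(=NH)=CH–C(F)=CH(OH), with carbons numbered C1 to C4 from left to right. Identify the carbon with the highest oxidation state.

C1

Tallying each carbon's bonds:
C1: 2C, 2N → 0 + 2 = +2
C2: 3C, 1H → 0 − 1 = -1
C3: 3C, 1F → 0 + 1 = +1
C4: 2C, 1H, 1O → 0 − 1 + 1 = 0
The most oxidised carbon is C1 at +2.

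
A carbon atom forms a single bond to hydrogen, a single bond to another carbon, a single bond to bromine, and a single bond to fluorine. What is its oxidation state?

Bonds to more-electronegative neighbours contribute +1 each, bonds to H or metals contribute −1 each, and C–C bonds contribute 0.
The carbon has one bond to C (0), one bond to H (-1), one bond to F (+1), one bond to Br (+1).
Oxidation state = 0 − 1 + 1 + 1 = +1.

+1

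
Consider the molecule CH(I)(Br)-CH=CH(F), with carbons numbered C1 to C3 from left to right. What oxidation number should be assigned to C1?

C1 has one bond to C (0), one bond to I (+1), one bond to Br (+1), one bond to H (-1).
Oxidation state = 0 + 1 + 1 − 1 = +1.

+1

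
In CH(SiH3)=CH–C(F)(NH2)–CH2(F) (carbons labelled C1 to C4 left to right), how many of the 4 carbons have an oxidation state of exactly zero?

0

Count +1 for every bond to an atom more electronegative than carbon and −1 for every bond to one less electronegative; C–C bonds are 0. Tallying each carbon:
C1: 2C, 1H, 1Si → 0 − 1 − 1 = -2
C2: 3C, 1H → 0 − 1 = -1
C3: 2C, 1N, 1F → 0 + 1 + 1 = +2
C4: 1C, 2H, 1F → 0 − 2 + 1 = -1
0 carbons meet the condition.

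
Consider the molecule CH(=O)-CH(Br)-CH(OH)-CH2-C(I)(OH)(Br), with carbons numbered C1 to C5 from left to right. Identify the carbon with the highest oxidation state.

C5

Tallying each carbon's bonds:
C1: 1C, 1H, 2O → 0 − 1 + 2 = +1
C2: 2C, 1H, 1Br → 0 − 1 + 1 = 0
C3: 2C, 1H, 1O → 0 − 1 + 1 = 0
C4: 2C, 2H → 0 − 2 = -2
C5: 1C, 1O, 1Br, 1I → 0 + 1 + 1 + 1 = +3
The most oxidised carbon is C5 at +3.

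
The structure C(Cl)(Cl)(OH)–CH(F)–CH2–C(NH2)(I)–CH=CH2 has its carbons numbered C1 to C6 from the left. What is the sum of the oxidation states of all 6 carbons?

Tallying each carbon's bonds:
C1: 1C, 1O, 2Cl → 0 + 1 + 2 = +3
C2: 2C, 1H, 1F → 0 − 1 + 1 = 0
C3: 2C, 2H → 0 − 2 = -2
C4: 2C, 1N, 1I → 0 + 1 + 1 = +2
C5: 3C, 1H → 0 − 1 = -1
C6: 2C, 2H → 0 − 2 = -2
Sum = +3 + 0 − 2 + 2 − 1 − 2 = 0.

0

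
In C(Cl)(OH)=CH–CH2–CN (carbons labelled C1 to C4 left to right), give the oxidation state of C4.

+3

Bonds to more-electronegative neighbours contribute +1 each, bonds to H or metals contribute −1 each, and C–C bonds contribute 0.
C4 has one bond to C (0), a triple bond to N (3×+1 = +3).
Oxidation state = 0 + 3 = +3.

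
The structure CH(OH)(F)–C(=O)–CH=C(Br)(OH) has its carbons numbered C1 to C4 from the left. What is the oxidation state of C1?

+1

C1 has one bond to C (0), one bond to H (-1), one bond to O (+1), one bond to F (+1).
Oxidation state = 0 − 1 + 1 + 1 = +1.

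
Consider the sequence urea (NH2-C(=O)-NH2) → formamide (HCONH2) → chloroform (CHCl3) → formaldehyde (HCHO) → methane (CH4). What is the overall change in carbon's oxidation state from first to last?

-8

Carbon oxidation states along the series — urea: +4, formamide: +2, chloroform: +2, formaldehyde: 0, methane: -4.
Net change = -4 − (+4) = -8.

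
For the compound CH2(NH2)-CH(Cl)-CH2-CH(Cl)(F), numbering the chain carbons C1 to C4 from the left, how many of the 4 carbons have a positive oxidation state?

1

Tallying each carbon's bonds:
C1: 1C, 2H, 1N → 0 − 2 + 1 = -1
C2: 2C, 1H, 1Cl → 0 − 1 + 1 = 0
C3: 2C, 2H → 0 − 2 = -2
C4: 1C, 1H, 1F, 1Cl → 0 − 1 + 1 + 1 = +1
1 carbon (C4) meets the condition.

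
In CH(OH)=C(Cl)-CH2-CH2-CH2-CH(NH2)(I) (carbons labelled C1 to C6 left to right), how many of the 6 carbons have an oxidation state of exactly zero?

1

Tallying each carbon's bonds:
C1: 2C, 1H, 1O → 0 − 1 + 1 = 0
C2: 3C, 1Cl → 0 + 1 = +1
C3: 2C, 2H → 0 − 2 = -2
C4: 2C, 2H → 0 − 2 = -2
C5: 2C, 2H → 0 − 2 = -2
C6: 1C, 1H, 1N, 1I → 0 − 1 + 1 + 1 = +1
1 carbon (C1) meets the condition.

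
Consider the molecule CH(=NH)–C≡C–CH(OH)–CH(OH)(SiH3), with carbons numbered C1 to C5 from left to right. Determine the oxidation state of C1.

Each bond to a more electronegative atom (O, N, halogen) counts +1, each bond to a less electronegative atom (H, metal, B, Si) counts −1, and each C–C bond counts 0.
C1 has one bond to C (0), a double bond to N (2×+1 = +2), one bond to H (-1).
Oxidation state = 0 + 2 − 1 = +1.

+1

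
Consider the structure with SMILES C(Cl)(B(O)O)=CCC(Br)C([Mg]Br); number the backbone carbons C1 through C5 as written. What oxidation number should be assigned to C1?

Assign +1 per bond to O/N/halogen, −1 per bond to H or an electropositive element, and 0 per bond to carbon.
C1 has a double bond to C (2×0 = 0), one bond to Cl (+1), one bond to B (-1).
Oxidation state = 0 + 1 − 1 = 0.

0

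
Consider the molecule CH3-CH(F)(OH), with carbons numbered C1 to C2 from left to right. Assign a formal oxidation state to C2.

Each bond to a more electronegative atom (O, N, halogen) counts +1, each bond to a less electronegative atom (H, metal, B, Si) counts −1, and each C–C bond counts 0.
C2 has one bond to C (0), one bond to F (+1), one bond to H (-1), one bond to O (+1).
Oxidation state = 0 + 1 − 1 + 1 = +1.

+1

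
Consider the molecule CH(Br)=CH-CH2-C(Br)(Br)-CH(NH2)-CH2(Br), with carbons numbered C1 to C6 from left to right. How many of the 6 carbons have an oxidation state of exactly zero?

Assign +1 per bond to O/N/halogen, −1 per bond to H or an electropositive element, and 0 per bond to carbon. Tallying each carbon:
C1: 2C, 1H, 1Br → 0 − 1 + 1 = 0
C2: 3C, 1H → 0 − 1 = -1
C3: 2C, 2H → 0 − 2 = -2
C4: 2C, 2Br → 0 + 2 = +2
C5: 2C, 1H, 1N → 0 − 1 + 1 = 0
C6: 1C, 2H, 1Br → 0 − 2 + 1 = -1
2 carbons (C1, C5) meet the condition.

2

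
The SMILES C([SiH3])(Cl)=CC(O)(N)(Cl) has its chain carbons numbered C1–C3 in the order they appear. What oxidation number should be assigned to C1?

0

Count +1 for every bond to an atom more electronegative than carbon and −1 for every bond to one less electronegative; C–C bonds are 0.
C1 has a double bond to C (2×0 = 0), one bond to Si (-1), one bond to Cl (+1).
Oxidation state = 0 − 1 + 1 = 0.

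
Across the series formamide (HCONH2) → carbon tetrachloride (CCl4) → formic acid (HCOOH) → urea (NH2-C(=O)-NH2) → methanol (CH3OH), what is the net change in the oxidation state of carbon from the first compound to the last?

Carbon oxidation states along the series — formamide: +2, carbon tetrachloride: +4, formic acid: +2, urea: +4, methanol: -2.
Net change = -2 − (+2) = -4.

-4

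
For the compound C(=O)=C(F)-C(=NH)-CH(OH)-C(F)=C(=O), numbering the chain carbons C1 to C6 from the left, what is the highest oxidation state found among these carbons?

+2

Tallying each carbon's bonds:
C1: 2C, 2O → 0 + 2 = +2
C2: 3C, 1F → 0 + 1 = +1
C3: 2C, 2N → 0 + 2 = +2
C4: 2C, 1H, 1O → 0 − 1 + 1 = 0
C5: 3C, 1F → 0 + 1 = +1
C6: 2C, 2O → 0 + 2 = +2
The highest value is +2.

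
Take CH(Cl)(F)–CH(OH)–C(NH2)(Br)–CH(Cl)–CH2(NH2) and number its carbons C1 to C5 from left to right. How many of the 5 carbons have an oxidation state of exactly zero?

2

Bonds to more-electronegative neighbours contribute +1 each, bonds to H or metals contribute −1 each, and C–C bonds contribute 0. Tallying each carbon:
C1: 1C, 1H, 1F, 1Cl → 0 − 1 + 1 + 1 = +1
C2: 2C, 1H, 1O → 0 − 1 + 1 = 0
C3: 2C, 1N, 1Br → 0 + 1 + 1 = +2
C4: 2C, 1H, 1Cl → 0 − 1 + 1 = 0
C5: 1C, 2H, 1N → 0 − 2 + 1 = -1
2 carbons (C2, C4) meet the condition.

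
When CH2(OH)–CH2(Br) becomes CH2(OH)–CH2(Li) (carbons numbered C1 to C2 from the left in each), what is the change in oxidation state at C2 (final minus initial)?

-2

Before: C2 has 1 bond to C, 2 bonds to H, 1 bond to Br → oxidation state -1.
After: C2 has 1 bond to C, 2 bonds to H, 1 bond to Li → oxidation state -3.
Δ = -3 − (-1) = -2, so this is a reduction at C2.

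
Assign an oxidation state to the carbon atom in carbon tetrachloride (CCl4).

The carbon has one bond to Cl (+1), one bond to Cl (+1), one bond to Cl (+1), one bond to Cl (+1).
Oxidation state = +1 + 1 + 1 + 1 = +4.

+4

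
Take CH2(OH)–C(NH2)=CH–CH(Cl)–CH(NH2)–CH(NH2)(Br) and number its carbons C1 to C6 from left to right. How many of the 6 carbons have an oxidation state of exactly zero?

2

Bonds to more-electronegative neighbours contribute +1 each, bonds to H or metals contribute −1 each, and C–C bonds contribute 0. Tallying each carbon:
C1: 1C, 2H, 1O → 0 − 2 + 1 = -1
C2: 3C, 1N → 0 + 1 = +1
C3: 3C, 1H → 0 − 1 = -1
C4: 2C, 1H, 1Cl → 0 − 1 + 1 = 0
C5: 2C, 1H, 1N → 0 − 1 + 1 = 0
C6: 1C, 1H, 1N, 1Br → 0 − 1 + 1 + 1 = +1
2 carbons (C4, C5) meet the condition.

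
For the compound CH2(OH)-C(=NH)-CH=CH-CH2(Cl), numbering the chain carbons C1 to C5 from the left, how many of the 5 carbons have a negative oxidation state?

4

Tallying each carbon's bonds:
C1: 1C, 2H, 1O → 0 − 2 + 1 = -1
C2: 2C, 2N → 0 + 2 = +2
C3: 3C, 1H → 0 − 1 = -1
C4: 3C, 1H → 0 − 1 = -1
C5: 1C, 2H, 1Cl → 0 − 2 + 1 = -1
4 carbons (C1, C3, C4, C5) meet the condition.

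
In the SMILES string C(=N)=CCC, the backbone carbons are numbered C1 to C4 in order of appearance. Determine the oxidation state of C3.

-2

C3 has one bond to C (0), one bond to C (0), one bond to H (-1), one bond to H (-1).
Oxidation state = 0 + 0 − 1 − 1 = -2.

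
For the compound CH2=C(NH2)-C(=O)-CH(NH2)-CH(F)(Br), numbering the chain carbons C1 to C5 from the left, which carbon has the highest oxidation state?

C3

Tallying each carbon's bonds:
C1: 2C, 2H → 0 − 2 = -2
C2: 3C, 1N → 0 + 1 = +1
C3: 2C, 2O → 0 + 2 = +2
C4: 2C, 1H, 1N → 0 − 1 + 1 = 0
C5: 1C, 1H, 1F, 1Br → 0 − 1 + 1 + 1 = +1
The most oxidised carbon is C3 at +2.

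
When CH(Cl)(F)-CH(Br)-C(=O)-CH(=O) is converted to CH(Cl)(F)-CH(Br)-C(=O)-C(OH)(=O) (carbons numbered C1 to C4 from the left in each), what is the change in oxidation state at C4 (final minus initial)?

Before: C4 has 1 bond to C, 1 bond to H, 2 bonds to O → oxidation state +1.
After: C4 has 1 bond to C, 3 bonds to O → oxidation state +3.
Δ = +3 − (+1) = +2, so this is an oxidation at C4.

+2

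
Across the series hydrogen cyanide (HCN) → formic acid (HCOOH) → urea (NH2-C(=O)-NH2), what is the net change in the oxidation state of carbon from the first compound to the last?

Carbon oxidation states along the series — hydrogen cyanide: +2, formic acid: +2, urea: +4.
Net change = +4 − (+2) = +2.

+2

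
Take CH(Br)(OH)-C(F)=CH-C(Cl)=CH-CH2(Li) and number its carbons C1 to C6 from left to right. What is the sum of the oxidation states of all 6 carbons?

-2

Tallying each carbon's bonds:
C1: 1C, 1H, 1O, 1Br → 0 − 1 + 1 + 1 = +1
C2: 3C, 1F → 0 + 1 = +1
C3: 3C, 1H → 0 − 1 = -1
C4: 3C, 1Cl → 0 + 1 = +1
C5: 3C, 1H → 0 − 1 = -1
C6: 1C, 2H, 1Li → 0 − 2 − 1 = -3
Sum = +1 + 1 − 1 + 1 − 1 − 3 = -2.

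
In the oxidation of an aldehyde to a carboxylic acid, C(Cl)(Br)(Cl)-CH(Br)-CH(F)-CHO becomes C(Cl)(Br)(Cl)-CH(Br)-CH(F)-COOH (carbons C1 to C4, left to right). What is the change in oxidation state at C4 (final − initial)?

+2

Before: C4 has 1 bond to C, 1 bond to H, 2 bonds to O → oxidation state +1.
After: C4 has 1 bond to C, 3 bonds to O → oxidation state +3.
Δ = +3 − (+1) = +2, so this is an oxidation at C4.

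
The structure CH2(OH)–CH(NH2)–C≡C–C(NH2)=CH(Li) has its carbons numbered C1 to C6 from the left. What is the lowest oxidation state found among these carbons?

Tallying each carbon's bonds:
C1: 1C, 2H, 1O → 0 − 2 + 1 = -1
C2: 2C, 1H, 1N → 0 − 1 + 1 = 0
C3: 4C → 0 = 0
C4: 4C → 0 = 0
C5: 3C, 1N → 0 + 1 = +1
C6: 2C, 1H, 1Li → 0 − 1 − 1 = -2
The lowest value is -2.

-2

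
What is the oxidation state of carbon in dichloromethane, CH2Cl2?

Each bond to a more electronegative atom (O, N, halogen) counts +1, each bond to a less electronegative atom (H, metal, B, Si) counts −1, and each C–C bond counts 0.
The carbon has one bond to H (-1), one bond to H (-1), one bond to Cl (+1), one bond to Cl (+1).
Oxidation state = -1 − 1 + 1 + 1 = 0.

0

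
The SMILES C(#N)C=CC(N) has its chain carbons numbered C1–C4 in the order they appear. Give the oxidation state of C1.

+3

C1 has one bond to C (0), a triple bond to N (3×+1 = +3).
Oxidation state = 0 + 3 = +3.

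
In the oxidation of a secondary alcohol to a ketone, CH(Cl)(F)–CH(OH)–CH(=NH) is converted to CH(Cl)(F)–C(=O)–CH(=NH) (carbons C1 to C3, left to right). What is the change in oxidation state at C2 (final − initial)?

+2

Before: C2 has 2 bonds to C, 1 bond to H, 1 bond to O → oxidation state 0.
After: C2 has 2 bonds to C, 2 bonds to O → oxidation state +2.
Δ = +2 − (0) = +2, so this is an oxidation at C2.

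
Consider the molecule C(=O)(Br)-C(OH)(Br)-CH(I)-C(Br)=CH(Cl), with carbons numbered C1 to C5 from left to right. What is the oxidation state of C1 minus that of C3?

+3

C1: 1C, 2O, 1Br → 0 + 2 + 1 = +3
C3: 2C, 1H, 1I → 0 − 1 + 1 = 0
Difference: +3 − (0) = +3.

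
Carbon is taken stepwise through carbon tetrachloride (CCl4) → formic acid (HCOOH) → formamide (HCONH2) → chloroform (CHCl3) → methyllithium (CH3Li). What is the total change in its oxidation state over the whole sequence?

Carbon oxidation states along the series — carbon tetrachloride: +4, formic acid: +2, formamide: +2, chloroform: +2, methyllithium: -4.
Net change = -4 − (+4) = -8.

-8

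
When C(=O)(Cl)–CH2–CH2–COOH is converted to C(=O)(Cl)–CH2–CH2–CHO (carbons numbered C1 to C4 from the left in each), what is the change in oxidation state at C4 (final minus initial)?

Before: C4 has 1 bond to C, 3 bonds to O → oxidation state +3.
After: C4 has 1 bond to C, 1 bond to H, 2 bonds to O → oxidation state +1.
Δ = +1 − (+3) = -2, so this is a reduction at C4.

-2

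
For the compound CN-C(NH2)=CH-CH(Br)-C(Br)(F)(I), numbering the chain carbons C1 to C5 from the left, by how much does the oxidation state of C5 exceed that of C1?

0

C5: 1C, 1F, 1Br, 1I → 0 + 1 + 1 + 1 = +3
C1: 1C, 3N → 0 + 3 = +3
Difference: +3 − (+3) = 0.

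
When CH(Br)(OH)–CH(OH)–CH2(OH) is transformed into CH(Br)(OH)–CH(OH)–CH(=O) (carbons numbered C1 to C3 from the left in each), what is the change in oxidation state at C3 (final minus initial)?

+2

Before: C3 has 1 bond to C, 2 bonds to H, 1 bond to O → oxidation state -1.
After: C3 has 1 bond to C, 1 bond to H, 2 bonds to O → oxidation state +1.
Δ = +1 − (-1) = +2, so this is an oxidation at C3.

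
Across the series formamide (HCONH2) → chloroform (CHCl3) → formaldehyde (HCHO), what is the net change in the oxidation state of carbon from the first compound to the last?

Carbon oxidation states along the series — formamide: +2, chloroform: +2, formaldehyde: 0.
Net change = 0 − (+2) = -2.

-2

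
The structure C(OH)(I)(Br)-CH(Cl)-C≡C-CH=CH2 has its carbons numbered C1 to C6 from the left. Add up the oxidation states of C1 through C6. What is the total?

0

Count +1 for every bond to an atom more electronegative than carbon and −1 for every bond to one less electronegative; C–C bonds are 0. Tallying each carbon:
C1: 1C, 1O, 1Br, 1I → 0 + 1 + 1 + 1 = +3
C2: 2C, 1H, 1Cl → 0 − 1 + 1 = 0
C3: 4C → 0 = 0
C4: 4C → 0 = 0
C5: 3C, 1H → 0 − 1 = -1
C6: 2C, 2H → 0 − 2 = -2
Sum = +3 + 0 + 0 + 0 − 1 − 2 = 0.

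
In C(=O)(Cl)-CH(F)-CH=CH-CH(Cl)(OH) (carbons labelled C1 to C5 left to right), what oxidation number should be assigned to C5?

+1

Bonds to more-electronegative neighbours contribute +1 each, bonds to H or metals contribute −1 each, and C–C bonds contribute 0.
C5 has one bond to C (0), one bond to Cl (+1), one bond to H (-1), one bond to O (+1).
Oxidation state = 0 + 1 − 1 + 1 = +1.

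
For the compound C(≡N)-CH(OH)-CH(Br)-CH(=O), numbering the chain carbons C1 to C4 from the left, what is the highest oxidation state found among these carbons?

+3

Assign +1 per bond to O/N/halogen, −1 per bond to H or an electropositive element, and 0 per bond to carbon. Tallying each carbon:
C1: 1C, 3N → 0 + 3 = +3
C2: 2C, 1H, 1O → 0 − 1 + 1 = 0
C3: 2C, 1H, 1Br → 0 − 1 + 1 = 0
C4: 1C, 1H, 2O → 0 − 1 + 2 = +1
The highest value is +3.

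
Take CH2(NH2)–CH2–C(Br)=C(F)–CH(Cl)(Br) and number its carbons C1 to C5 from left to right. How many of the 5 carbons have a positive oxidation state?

3

Tallying each carbon's bonds:
C1: 1C, 2H, 1N → 0 − 2 + 1 = -1
C2: 2C, 2H → 0 − 2 = -2
C3: 3C, 1Br → 0 + 1 = +1
C4: 3C, 1F → 0 + 1 = +1
C5: 1C, 1H, 1Cl, 1Br → 0 − 1 + 1 + 1 = +1
3 carbons (C3, C4, C5) meet the condition.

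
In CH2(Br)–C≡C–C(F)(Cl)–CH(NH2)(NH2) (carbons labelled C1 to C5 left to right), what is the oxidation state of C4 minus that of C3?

+2

C4: 2C, 1F, 1Cl → 0 + 1 + 1 = +2
C3: 4C → 0 = 0
Difference: +2 − (0) = +2.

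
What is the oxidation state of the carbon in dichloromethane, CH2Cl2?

Count +1 for every bond to an atom more electronegative than carbon and −1 for every bond to one less electronegative; C–C bonds are 0.
The carbon has one bond to H (-1), one bond to H (-1), one bond to Cl (+1), one bond to Cl (+1).
Oxidation state = -1 − 1 + 1 + 1 = 0.

0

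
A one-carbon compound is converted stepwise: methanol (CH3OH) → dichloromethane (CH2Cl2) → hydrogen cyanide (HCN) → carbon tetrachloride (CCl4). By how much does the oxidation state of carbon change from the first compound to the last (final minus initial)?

Carbon oxidation states along the series — methanol: -2, dichloromethane: 0, hydrogen cyanide: +2, carbon tetrachloride: +4.
Net change = +4 − (-2) = +6.

+6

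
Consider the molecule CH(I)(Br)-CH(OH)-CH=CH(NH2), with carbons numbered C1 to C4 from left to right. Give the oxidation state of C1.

C1 has one bond to C (0), one bond to I (+1), one bond to Br (+1), one bond to H (-1).
Oxidation state = 0 + 1 + 1 − 1 = +1.

+1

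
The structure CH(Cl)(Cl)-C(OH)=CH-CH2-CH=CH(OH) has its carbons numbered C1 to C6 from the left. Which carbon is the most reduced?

C4

Tallying each carbon's bonds:
C1: 1C, 1H, 2Cl → 0 − 1 + 2 = +1
C2: 3C, 1O → 0 + 1 = +1
C3: 3C, 1H → 0 − 1 = -1
C4: 2C, 2H → 0 − 2 = -2
C5: 3C, 1H → 0 − 1 = -1
C6: 2C, 1H, 1O → 0 − 1 + 1 = 0
The most reduced carbon is C4 at -2.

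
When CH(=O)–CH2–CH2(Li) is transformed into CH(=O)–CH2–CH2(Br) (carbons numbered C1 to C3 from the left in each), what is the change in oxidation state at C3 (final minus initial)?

Before: C3 has 1 bond to C, 2 bonds to H, 1 bond to Li → oxidation state -3.
After: C3 has 1 bond to C, 2 bonds to H, 1 bond to Br → oxidation state -1.
Δ = -1 − (-3) = +2, so this is an oxidation at C3.

+2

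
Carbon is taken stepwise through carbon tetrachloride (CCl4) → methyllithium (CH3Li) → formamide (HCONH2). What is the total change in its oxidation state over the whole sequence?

-2

Carbon oxidation states along the series — carbon tetrachloride: +4, methyllithium: -4, formamide: +2.
Net change = +2 − (+4) = -2.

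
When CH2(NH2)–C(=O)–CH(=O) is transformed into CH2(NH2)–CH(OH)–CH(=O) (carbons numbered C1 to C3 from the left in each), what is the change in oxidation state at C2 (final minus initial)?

Before: C2 has 2 bonds to C, 2 bonds to O → oxidation state +2.
After: C2 has 2 bonds to C, 1 bond to H, 1 bond to O → oxidation state 0.
Δ = 0 − (+2) = -2, so this is a reduction at C2.

-2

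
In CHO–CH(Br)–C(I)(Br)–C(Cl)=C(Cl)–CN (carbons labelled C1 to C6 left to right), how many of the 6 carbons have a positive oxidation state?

Count +1 for every bond to an atom more electronegative than carbon and −1 for every bond to one less electronegative; C–C bonds are 0. Tallying each carbon:
C1: 1C, 1H, 2O → 0 − 1 + 2 = +1
C2: 2C, 1H, 1Br → 0 − 1 + 1 = 0
C3: 2C, 1Br, 1I → 0 + 1 + 1 = +2
C4: 3C, 1Cl → 0 + 1 = +1
C5: 3C, 1Cl → 0 + 1 = +1
C6: 1C, 3N → 0 + 3 = +3
5 carbons (C1, C3, C4, C5, C6) meet the condition.

5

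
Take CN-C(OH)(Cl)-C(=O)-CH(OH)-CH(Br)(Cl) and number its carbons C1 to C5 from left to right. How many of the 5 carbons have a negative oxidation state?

0

Tallying each carbon's bonds:
C1: 1C, 3N → 0 + 3 = +3
C2: 2C, 1O, 1Cl → 0 + 1 + 1 = +2
C3: 2C, 2O → 0 + 2 = +2
C4: 2C, 1H, 1O → 0 − 1 + 1 = 0
C5: 1C, 1H, 1Cl, 1Br → 0 − 1 + 1 + 1 = +1
0 carbons meet the condition.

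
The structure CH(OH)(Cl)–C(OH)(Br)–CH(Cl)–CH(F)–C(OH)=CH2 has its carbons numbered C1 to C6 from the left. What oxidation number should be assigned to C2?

+2

Assign +1 per bond to O/N/halogen, −1 per bond to H or an electropositive element, and 0 per bond to carbon.
C2 has one bond to C (0), one bond to C (0), one bond to O (+1), one bond to Br (+1).
Oxidation state = 0 + 0 + 1 + 1 = +2.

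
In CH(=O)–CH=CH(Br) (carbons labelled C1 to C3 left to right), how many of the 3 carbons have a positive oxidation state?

1

Assign +1 per bond to O/N/halogen, −1 per bond to H or an electropositive element, and 0 per bond to carbon. Tallying each carbon:
C1: 1C, 1H, 2O → 0 − 1 + 2 = +1
C2: 3C, 1H → 0 − 1 = -1
C3: 2C, 1H, 1Br → 0 − 1 + 1 = 0
1 carbon (C1) meets the condition.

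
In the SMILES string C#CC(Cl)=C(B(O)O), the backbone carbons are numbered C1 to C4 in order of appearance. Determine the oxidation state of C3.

+1

Assign +1 per bond to O/N/halogen, −1 per bond to H or an electropositive element, and 0 per bond to carbon.
C3 has one bond to C (0), a double bond to C (2×0 = 0), one bond to Cl (+1).
Oxidation state = 0 + 0 + 1 = +1.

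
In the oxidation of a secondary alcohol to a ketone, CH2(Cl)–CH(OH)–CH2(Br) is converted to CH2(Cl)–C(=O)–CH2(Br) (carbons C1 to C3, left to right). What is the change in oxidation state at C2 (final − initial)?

+2

Before: C2 has 2 bonds to C, 1 bond to H, 1 bond to O → oxidation state 0.
After: C2 has 2 bonds to C, 2 bonds to O → oxidation state +2.
Δ = +2 − (0) = +2, so this is an oxidation at C2.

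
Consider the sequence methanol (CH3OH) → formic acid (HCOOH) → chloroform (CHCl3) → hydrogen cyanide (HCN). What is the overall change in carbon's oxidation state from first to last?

+4

Carbon oxidation states along the series — methanol: -2, formic acid: +2, chloroform: +2, hydrogen cyanide: +2.
Net change = +2 − (-2) = +4.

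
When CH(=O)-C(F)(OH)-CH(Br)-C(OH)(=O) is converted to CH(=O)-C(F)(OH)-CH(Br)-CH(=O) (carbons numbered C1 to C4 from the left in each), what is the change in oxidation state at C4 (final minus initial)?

Before: C4 has 1 bond to C, 3 bonds to O → oxidation state +3.
After: C4 has 1 bond to C, 1 bond to H, 2 bonds to O → oxidation state +1.
Δ = +1 − (+3) = -2, so this is a reduction at C4.

-2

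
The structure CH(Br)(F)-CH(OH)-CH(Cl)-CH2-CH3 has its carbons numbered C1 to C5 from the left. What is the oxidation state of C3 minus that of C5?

+3

C3: 2C, 1H, 1Cl → 0 − 1 + 1 = 0
C5: 1C, 3H → 0 − 3 = -3
Difference: 0 − (-3) = +3.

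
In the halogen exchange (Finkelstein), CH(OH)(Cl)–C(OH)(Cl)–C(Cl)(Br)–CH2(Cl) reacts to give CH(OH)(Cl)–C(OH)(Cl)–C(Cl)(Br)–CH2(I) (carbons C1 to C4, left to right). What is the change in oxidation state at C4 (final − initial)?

0

Before: C4 has 1 bond to C, 2 bonds to H, 1 bond to Cl → oxidation state -1.
After: C4 has 1 bond to C, 2 bonds to H, 1 bond to I → oxidation state -1.
Δ = -1 − (-1) = 0, so no net redox change at C4.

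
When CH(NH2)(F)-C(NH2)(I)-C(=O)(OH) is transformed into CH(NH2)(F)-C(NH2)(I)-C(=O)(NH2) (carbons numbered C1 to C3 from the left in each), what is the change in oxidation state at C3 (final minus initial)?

Before: C3 has 1 bond to C, 3 bonds to O → oxidation state +3.
After: C3 has 1 bond to C, 2 bonds to O, 1 bond to N → oxidation state +3.
Δ = +3 − (+3) = 0, so no net redox change at C3.

0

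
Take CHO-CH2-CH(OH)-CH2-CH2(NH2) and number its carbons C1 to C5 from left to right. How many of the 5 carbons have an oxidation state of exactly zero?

1

Tallying each carbon's bonds:
C1: 1C, 1H, 2O → 0 − 1 + 2 = +1
C2: 2C, 2H → 0 − 2 = -2
C3: 2C, 1H, 1O → 0 − 1 + 1 = 0
C4: 2C, 2H → 0 − 2 = -2
C5: 1C, 2H, 1N → 0 − 2 + 1 = -1
1 carbon (C3) meets the condition.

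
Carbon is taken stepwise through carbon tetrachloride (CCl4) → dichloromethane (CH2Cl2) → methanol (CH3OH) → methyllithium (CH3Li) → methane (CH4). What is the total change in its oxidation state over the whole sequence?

Carbon oxidation states along the series — carbon tetrachloride: +4, dichloromethane: 0, methanol: -2, methyllithium: -4, methane: -4.
Net change = -4 − (+4) = -8.

-8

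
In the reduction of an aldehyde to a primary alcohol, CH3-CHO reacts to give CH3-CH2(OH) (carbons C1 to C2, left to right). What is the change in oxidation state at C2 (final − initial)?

-2

Before: C2 has 1 bond to C, 1 bond to H, 2 bonds to O → oxidation state +1.
After: C2 has 1 bond to C, 2 bonds to H, 1 bond to O → oxidation state -1.
Δ = -1 − (+1) = -2, so this is a reduction at C2.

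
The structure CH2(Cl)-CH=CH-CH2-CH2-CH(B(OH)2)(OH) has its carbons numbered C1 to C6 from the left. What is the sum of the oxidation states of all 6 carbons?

-8

Count +1 for every bond to an atom more electronegative than carbon and −1 for every bond to one less electronegative; C–C bonds are 0. Tallying each carbon:
C1: 1C, 2H, 1Cl → 0 − 2 + 1 = -1
C2: 3C, 1H → 0 − 1 = -1
C3: 3C, 1H → 0 − 1 = -1
C4: 2C, 2H → 0 − 2 = -2
C5: 2C, 2H → 0 − 2 = -2
C6: 1C, 1H, 1O, 1B → 0 − 1 + 1 − 1 = -1
Sum = -1 − 1 − 1 − 2 − 2 − 1 = -8.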